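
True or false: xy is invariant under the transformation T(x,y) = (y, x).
True

Substitute T(x,y) = (y, x) into the expression and compare with the original.

Original: xy
After applying T: (y)(x) = xy

This is identical to the original xy, so the expression is invariant.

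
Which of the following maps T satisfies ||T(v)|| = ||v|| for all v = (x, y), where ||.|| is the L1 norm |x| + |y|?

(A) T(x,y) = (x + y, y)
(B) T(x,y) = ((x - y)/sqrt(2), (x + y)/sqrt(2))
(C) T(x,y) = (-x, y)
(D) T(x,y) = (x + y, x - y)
C

A transformation preserves a norm if ||T(v)|| = ||v|| for every v; a single vector where the norm changes rules an option out.

(A) T(x,y) = (x + y, y): v = (0, 1) has norm |0| + |1| = 1, but T(v) = (1, 1) has norm 2 -- not preserved.
(B) T(x,y) = ((x - y)/sqrt(2), (x + y)/sqrt(2)): v = (1, 0) has norm |1| + |0| = 1, but T(v) = (sqrt(2)/2, sqrt(2)/2) has norm sqrt(2) -- not preserved.
(C) T(x,y) = (-x, y): preserves the norm -- it only permutes the coordinates and/or flips signs, which leaves |x| + |y| unchanged.
(D) T(x,y) = (x + y, x - y): v = (1, 0) has norm |1| + |0| = 1, but T(v) = (1, 1) has norm 2 -- not preserved.

Therefore the answer is (C).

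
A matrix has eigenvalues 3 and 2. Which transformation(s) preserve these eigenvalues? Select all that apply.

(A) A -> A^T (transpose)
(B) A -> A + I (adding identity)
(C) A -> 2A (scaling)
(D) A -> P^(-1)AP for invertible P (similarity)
A and D

Eigenvalues are preserved by:
1. Similarity transformations: A -> P^(-1)AP (same characteristic polynomial)
2. Transpose: A^T has the same eigenvalues as A

Eigenvalues are NOT preserved by:
- Adding identity: eigenvalues become 3+1, 2+1
- Scaling: eigenvalues become 6, 4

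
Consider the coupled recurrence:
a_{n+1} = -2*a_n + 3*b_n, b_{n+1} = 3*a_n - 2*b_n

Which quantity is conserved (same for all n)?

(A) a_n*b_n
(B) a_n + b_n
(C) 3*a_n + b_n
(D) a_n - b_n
B

Replace a_n by a_{n+1} = -2*a_n + 3*b_n and b_n by b_{n+1} = 3*a_n - 2*b_n in each option and simplify:
(A) a_n*b_n  ->  (-2*a_n + 3*b_n)*(3*a_n - 2*b_n) = -6*a_n^2 + 13*a_n*b_n - 6*b_n^2   [not conserved]
(B) a_n + b_n  ->  (-2*a_n + 3*b_n) + (3*a_n - 2*b_n) = a_n + b_n   [conserved]
(C) 3*a_n + b_n  ->  3*(-2*a_n + 3*b_n) + (3*a_n - 2*b_n) = -3*a_n + 7*b_n   [not conserved]
(D) a_n - b_n  ->  (-2*a_n + 3*b_n) - (3*a_n - 2*b_n) = -5*a_n + 5*b_n   [not conserved]

Only (B) a_n + b_n returns to itself after one step, so it is the conserved quantity.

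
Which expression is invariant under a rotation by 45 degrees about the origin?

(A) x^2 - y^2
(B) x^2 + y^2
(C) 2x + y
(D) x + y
B

A rotation by 45 degrees sends (x, y) to (sqrt(2)x/2 - sqrt(2)y/2, sqrt(2)x/2 + sqrt(2)y/2).
Substitute the transformed coordinates into each option and compare with the original:
(A) x^2 - y^2  ->  (sqrt(2)x/2 - sqrt(2)y/2)^2 - (sqrt(2)x/2 + sqrt(2)y/2)^2 = -2xy   [differs from x^2 - y^2: not invariant]
(B) x^2 + y^2  ->  (sqrt(2)x/2 - sqrt(2)y/2)^2 + (sqrt(2)x/2 + sqrt(2)y/2)^2 = x^2 + y^2   [equals x^2 + y^2: invariant]
(C) 2x + y  ->  2(sqrt(2)x/2 - sqrt(2)y/2) + (sqrt(2)x/2 + sqrt(2)y/2) = 3sqrt(2)x/2 - sqrt(2)y/2   [differs from 2x + y: not invariant]
(D) x + y  ->  (sqrt(2)x/2 - sqrt(2)y/2) + (sqrt(2)x/2 + sqrt(2)y/2) = sqrt(2)x   [differs from x + y: not invariant]

Only option (B), x^2 + y^2, is unchanged by the transformation.
Geometrically, x^2 + y^2 is the squared distance from the origin, which every rotation about the origin preserves.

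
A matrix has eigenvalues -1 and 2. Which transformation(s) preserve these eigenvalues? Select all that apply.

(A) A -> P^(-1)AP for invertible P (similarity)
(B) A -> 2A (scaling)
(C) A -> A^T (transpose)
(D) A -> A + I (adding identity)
A and C

Eigenvalues are preserved by:
1. Similarity transformations: A -> P^(-1)AP (same characteristic polynomial)
2. Transpose: A^T has the same eigenvalues as A

Eigenvalues are NOT preserved by:
- Adding identity: eigenvalues become -1+1, 2+1
- Scaling: eigenvalues become -2, 4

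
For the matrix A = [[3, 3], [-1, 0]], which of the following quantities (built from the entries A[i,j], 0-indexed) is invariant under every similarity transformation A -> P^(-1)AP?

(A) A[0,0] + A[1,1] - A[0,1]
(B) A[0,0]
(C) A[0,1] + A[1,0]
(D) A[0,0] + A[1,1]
D

A[0,0] + A[1,1] is the trace of A. By the cyclic property of the trace, tr(P^(-1)AP) = tr(APP^(-1)) = tr(A), so it is the same for every matrix similar to A.

The other combinations are not similarity invariants. For example, take P = [[1, -1], [0, 1]] (det P = 1), so P^(-1) = [[1, 1], [0, 1]] and
B = P^(-1)AP = [[2, 1], [-1, 1]].
Evaluating each option on A and on B:
(A) A[0,0] + A[1,1] - A[0,1]: 0 for A, 2 for B -> changes
(B) A[0,0]: 3 for A, 2 for B -> changes
(C) A[0,1] + A[1,0]: 2 for A, 0 for B -> changes
(D) A[0,0] + A[1,1]: 3 for A, 3 for B -> unchanged

Only (D) A[0,0] + A[1,1] = 3 survives (and it does so for every P, not just this one), so it is the invariant.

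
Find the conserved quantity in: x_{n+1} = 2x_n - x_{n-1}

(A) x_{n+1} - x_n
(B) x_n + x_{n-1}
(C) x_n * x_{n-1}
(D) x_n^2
A

For the recurrence x_{n+1} = 2x_n - x_{n-1}:

If x_{n+1} = 2x_n - x_{n-1}, then:
x_{n+1} - x_n = x_n - x_{n-1}
The first difference is constant throughout the sequence.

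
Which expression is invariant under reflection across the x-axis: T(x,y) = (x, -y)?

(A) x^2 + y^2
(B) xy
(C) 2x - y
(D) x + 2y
A

The map is reflection across the x-axis: T(x,y) = (x, -y).
Substitute the transformed coordinates into each option and compare with the original:
(A) x^2 + y^2  ->  (x)^2 + (-y)^2 = x^2 + y^2   [equals x^2 + y^2: invariant]
(B) xy  ->  (x)(-y) = -xy   [differs from xy: not invariant]
(C) 2x - y  ->  2(x) - (-y) = 2x + y   [differs from 2x - y: not invariant]
(D) x + 2y  ->  (x) + 2(-y) = x - 2y   [differs from x + 2y: not invariant]

Only option (A), x^2 + y^2, is unchanged by the transformation.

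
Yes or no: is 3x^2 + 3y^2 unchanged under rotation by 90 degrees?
Yes

Applying rotation by 90 degrees: x' = x*cos(90 degrees) - y*sin(90 degrees) = -y, y' = x*sin(90 degrees) + y*cos(90 degrees) = x

Substituting into 3x^2 + 3y^2:
3(-y)^2 + 3(x)^2
= 3x^2 + 3y^2

This equals the original expression 3x^2 + 3y^2, so it IS invariant.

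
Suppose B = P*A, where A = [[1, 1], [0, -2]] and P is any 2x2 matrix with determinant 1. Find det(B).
-2

By the multiplicative property of determinants, det(B) = det(P*A) = det(P) * det(A) = det(A),
so the determinant is invariant under multiplication by any determinant-1 matrix; we just need det(A).

det(A) = (1)(-2) - (1)(0) = -2 - 0 = -2

Therefore det(B) = 1 * (-2) = -2.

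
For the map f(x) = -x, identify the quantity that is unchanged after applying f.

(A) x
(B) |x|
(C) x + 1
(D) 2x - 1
B

For f(x) = -x:
Applying f replaces x by -x. Since |-x| = |x|, the absolute value is unchanged by f, whereas x -> -x, 2x - 1 -> -2x - 1 and x + 1 -> -x + 1 all change.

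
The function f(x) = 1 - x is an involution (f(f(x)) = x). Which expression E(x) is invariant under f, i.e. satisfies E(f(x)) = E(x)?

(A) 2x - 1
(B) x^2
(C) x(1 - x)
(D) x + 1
C

Replace x by f(x) = 1 - x in each option and simplify. As a quick numerical cross-check, also compare E(4) with E(f(4)) = E(-3).

(A) 2x - 1  ->  2(1 - x) - 1 = 1 - 2x; check: E(4) = 7 but E(-3) = -7.   [not invariant]
(B) x^2  ->  (1 - x)^2 = (x - 1)^2; check: E(4) = 16 but E(-3) = 9.   [not invariant]
(C) x(1 - x)  ->  (1 - x)(1 - (1 - x)), which simplifies back to x(1 - x); check: E(4) = -12, E(-3) = -12.   [invariant]
(D) x + 1  ->  (1 - x) + 1 = 2 - x; check: E(4) = 5 but E(-3) = -2.   [not invariant]

Only (C) is unchanged. E is symmetric under swapping x with f(x) = 1 - x, which is exactly what an involution does.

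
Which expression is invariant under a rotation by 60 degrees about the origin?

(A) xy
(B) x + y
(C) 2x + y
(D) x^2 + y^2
D

A rotation by 60 degrees sends (x, y) to (x/2 - sqrt(3)y/2, sqrt(3)x/2 + y/2).
Substitute the transformed coordinates into each option and compare with the original:
(A) xy  ->  (x/2 - sqrt(3)y/2)(sqrt(3)x/2 + y/2) = sqrt(3)x^2/4 - xy/2 - sqrt(3)y^2/4   [differs from xy: not invariant]
(B) x + y  ->  (x/2 - sqrt(3)y/2) + (sqrt(3)x/2 + y/2) = x/2 + sqrt(3)x/2 - sqrt(3)y/2 + y/2   [differs from x + y: not invariant]
(C) 2x + y  ->  2(x/2 - sqrt(3)y/2) + (sqrt(3)x/2 + y/2) = sqrt(3)x/2 + x - sqrt(3)y + y/2   [differs from 2x + y: not invariant]
(D) x^2 + y^2  ->  (x/2 - sqrt(3)y/2)^2 + (sqrt(3)x/2 + y/2)^2 = x^2 + y^2   [equals x^2 + y^2: invariant]

Only option (D), x^2 + y^2, is unchanged by the transformation.
Geometrically, x^2 + y^2 is the squared distance from the origin, which every rotation about the origin preserves.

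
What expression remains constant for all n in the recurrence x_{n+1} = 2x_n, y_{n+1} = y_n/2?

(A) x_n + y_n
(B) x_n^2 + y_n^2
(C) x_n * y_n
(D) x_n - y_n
C

For the recurrence x_{n+1} = 2x_n, y_{n+1} = y_n/2:

x_{n+1} * y_{n+1} = (2x_n) * (y_n/2) = x_n * y_n
The product is conserved.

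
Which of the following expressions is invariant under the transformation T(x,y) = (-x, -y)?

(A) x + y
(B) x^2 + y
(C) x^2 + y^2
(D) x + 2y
C

An expression E(x,y) is invariant under T if E(T(x,y)) = E(x,y). Here T(x,y) = (-x, -y).
Substitute the transformed coordinates into each option and compare with the original:
(A) x + y  ->  (-x) + (-y) = -x - y   [differs from x + y: not invariant]
(B) x^2 + y  ->  (-x)^2 + (-y) = x^2 - y   [differs from x^2 + y: not invariant]
(C) x^2 + y^2  ->  (-x)^2 + (-y)^2 = x^2 + y^2   [equals x^2 + y^2: invariant]
(D) x + 2y  ->  (-x) + 2(-y) = -x - 2y   [differs from x + 2y: not invariant]

Only option (C), x^2 + y^2, is unchanged by the transformation.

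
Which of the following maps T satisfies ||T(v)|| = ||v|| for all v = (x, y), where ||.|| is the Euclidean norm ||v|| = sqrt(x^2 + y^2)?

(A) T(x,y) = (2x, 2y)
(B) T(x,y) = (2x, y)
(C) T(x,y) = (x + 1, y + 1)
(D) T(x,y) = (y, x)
D

A transformation preserves a norm if ||T(v)|| = ||v|| for every v; a single vector where the norm changes rules an option out.

(A) T(x,y) = (2x, 2y): v = (1, 0) has norm sqrt((1)^2 + (0)^2) = 1, but T(v) = (2, 0) has norm 2 -- not preserved.
(B) T(x,y) = (2x, y): v = (1, 0) has norm sqrt((1)^2 + (0)^2) = 1, but T(v) = (2, 0) has norm 2 -- not preserved.
(C) T(x,y) = (x + 1, y + 1): v = (1, 0) has norm sqrt((1)^2 + (0)^2) = 1, but T(v) = (2, 1) has norm sqrt(5) -- not preserved.
(D) T(x,y) = (y, x): preserves the norm -- it is an orthogonal map (a rotation/reflection), and (y)^2 + (x)^2 simplifies to x^2 + y^2.

Therefore the answer is (D).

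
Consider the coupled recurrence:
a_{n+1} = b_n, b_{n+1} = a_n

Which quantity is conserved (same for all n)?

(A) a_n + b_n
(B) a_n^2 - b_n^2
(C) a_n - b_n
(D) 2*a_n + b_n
A

Replace a_n by a_{n+1} = b_n and b_n by b_{n+1} = a_n in each option and simplify:
(A) a_n + b_n  ->  (b_n) + (a_n) = a_n + b_n   [conserved]
(B) a_n^2 - b_n^2  ->  (b_n)^2 - (a_n)^2 = -a_n^2 + b_n^2   [not conserved]
(C) a_n - b_n  ->  (b_n) - (a_n) = -a_n + b_n   [not conserved]
(D) 2*a_n + b_n  ->  2*(b_n) + (a_n) = a_n + 2*b_n   [not conserved]

Only (A) a_n + b_n returns to itself after one step, so it is the conserved quantity.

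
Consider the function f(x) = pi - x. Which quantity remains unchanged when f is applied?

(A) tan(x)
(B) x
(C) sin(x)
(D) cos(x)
C

For f(x) = pi - x:
sin(pi - x) = sin(x), so sine is invariant under this transformation.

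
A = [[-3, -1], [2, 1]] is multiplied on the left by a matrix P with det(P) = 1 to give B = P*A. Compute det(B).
-1

By the multiplicative property of determinants, det(B) = det(P*A) = det(P) * det(A) = det(A),
so the determinant is invariant under multiplication by any determinant-1 matrix; we just need det(A).

det(A) = (-3)(1) - (-1)(2) = -3 - (-2) = -1

Therefore det(B) = 1 * (-1) = -1.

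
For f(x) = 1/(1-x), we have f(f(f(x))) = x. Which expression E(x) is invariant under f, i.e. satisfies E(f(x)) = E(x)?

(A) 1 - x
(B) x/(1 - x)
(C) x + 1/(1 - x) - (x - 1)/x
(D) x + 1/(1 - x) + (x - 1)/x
D

Replace x by f(x) = 1/(1 - x) in each option and simplify. As a quick numerical cross-check, also compare E(5) with E(f(5)) = E(-1/4).

(A) 1 - x  ->  1 - (1/(1 - x)) = x/(x - 1); check: E(5) = -4 but E(-1/4) = 5/4.   [not invariant]
(B) x/(1 - x)  ->  (1/(1 - x))/(1 - (1/(1 - x))) = -1/x; check: E(5) = -5/4 but E(-1/4) = -1/5.   [not invariant]
(C) x + 1/(1 - x) - (x - 1)/x  ->  (1/(1 - x)) + 1/(1 - (1/(1 - x))) - ((1/(1 - x)) - 1)/(1/(1 - x)) = (x^2(1 - x) - x + (x - 1)^2)/(x(x - 1)); check: E(5) = 79/20 but E(-1/4) = -89/20.   [not invariant]
(D) x + 1/(1 - x) + (x - 1)/x  ->  (1/(1 - x)) + 1/(1 - (1/(1 - x))) + ((1/(1 - x)) - 1)/(1/(1 - x)), which simplifies back to x + 1/(1 - x) + (x - 1)/x; check: E(5) = 111/20, E(-1/4) = 111/20.   [invariant]

Only (D) is unchanged. Indeed f(f(x)) = 1/(1 - 1/(1-x)) = (1-x)/(-x) = (x-1)/x, so E(x) = x + f(x) + f(f(x)) is the sum over the whole 3-cycle; applying f just permutes the three terms cyclically (x -> f(x) -> f(f(x)) -> x), leaving the sum unchanged.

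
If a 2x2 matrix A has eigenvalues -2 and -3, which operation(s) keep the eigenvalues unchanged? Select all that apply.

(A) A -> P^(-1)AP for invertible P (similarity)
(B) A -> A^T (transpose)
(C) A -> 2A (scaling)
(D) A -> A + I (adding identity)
A and B

Eigenvalues are preserved by:
1. Similarity transformations: A -> P^(-1)AP (same characteristic polynomial)
2. Transpose: A^T has the same eigenvalues as A

Eigenvalues are NOT preserved by:
- Adding identity: eigenvalues become -2+1, -3+1
- Scaling: eigenvalues become -4, -6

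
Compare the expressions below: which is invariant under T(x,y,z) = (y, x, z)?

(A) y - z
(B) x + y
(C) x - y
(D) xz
B

Apply T(x,y,z) = (y, x, z) to each option, i.e. replace (x, y, z) by the transformed coordinates.
Substitute the transformed coordinates into each option and compare with the original:
(A) y - z  ->  (x) - (z) = x - z   [differs from y - z: not invariant]
(B) x + y  ->  (y) + (x) = x + y   [equals x + y: invariant]
(C) x - y  ->  (y) - (x) = -x + y   [differs from x - y: not invariant]
(D) xz  ->  (y)(z) = yz   [differs from xz: not invariant]

Only option (B), x + y, is unchanged by the transformation.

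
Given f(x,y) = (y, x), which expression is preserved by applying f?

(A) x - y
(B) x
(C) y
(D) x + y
D

For f(x,y) = (y, x):
After applying f: x' = y, y' = x. So x' + y' = y + x = x + y.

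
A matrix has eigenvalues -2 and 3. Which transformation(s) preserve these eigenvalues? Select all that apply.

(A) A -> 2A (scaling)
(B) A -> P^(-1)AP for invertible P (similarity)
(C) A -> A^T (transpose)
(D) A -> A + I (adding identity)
B and C

Eigenvalues are preserved by:
1. Similarity transformations: A -> P^(-1)AP (same characteristic polynomial)
2. Transpose: A^T has the same eigenvalues as A

Eigenvalues are NOT preserved by:
- Adding identity: eigenvalues become -2+1, 3+1
- Scaling: eigenvalues become -4, 6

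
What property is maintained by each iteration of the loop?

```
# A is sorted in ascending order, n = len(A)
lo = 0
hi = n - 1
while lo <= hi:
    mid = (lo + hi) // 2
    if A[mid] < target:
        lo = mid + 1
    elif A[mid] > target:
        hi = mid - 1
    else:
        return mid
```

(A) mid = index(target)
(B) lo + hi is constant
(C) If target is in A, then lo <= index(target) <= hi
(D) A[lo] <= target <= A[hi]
C

A loop invariant must hold before the first iteration and be re-established by every execution of the body.

(C) If target is in A, then lo <= index(target) <= hi: Before the loop [lo, hi] = [0, n-1] covers every index. When A[mid] < target, sortedness puts target strictly to the right of mid, so setting lo = mid + 1 keeps index(target) in [lo, hi]; symmetrically for hi = mid - 1. Hence 'if target is in A then lo <= index(target) <= hi' holds after every iteration, and when lo > hi it proves target is absent.

The other options fail:
(A) mid = index(target): mid is just the current probe; it equals index(target) only on the iteration that returns.
(B) lo + hi is constant: each iteration moves exactly one of lo, hi, so lo + hi changes (e.g. 0 + (n-1) becomes (mid+1) + (n-1)).
(D) A[lo] <= target <= A[hi]: fails when target is not in A (e.g. target < A[0] already violates it before the loop), so it is not maintained in general.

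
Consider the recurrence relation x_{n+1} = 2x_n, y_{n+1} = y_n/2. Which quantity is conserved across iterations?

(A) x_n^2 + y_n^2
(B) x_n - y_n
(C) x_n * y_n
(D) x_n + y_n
C

For the recurrence x_{n+1} = 2x_n, y_{n+1} = y_n/2:

x_{n+1} * y_{n+1} = (2x_n) * (y_n/2) = x_n * y_n
The product is conserved.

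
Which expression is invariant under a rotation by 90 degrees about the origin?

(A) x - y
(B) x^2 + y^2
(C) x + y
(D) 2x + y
B

A rotation by 90 degrees sends (x, y) to (-y, x).
Substitute the transformed coordinates into each option and compare with the original:
(A) x - y  ->  (-y) - (x) = -x - y   [differs from x - y: not invariant]
(B) x^2 + y^2  ->  (-y)^2 + (x)^2 = x^2 + y^2   [equals x^2 + y^2: invariant]
(C) x + y  ->  (-y) + (x) = x - y   [differs from x + y: not invariant]
(D) 2x + y  ->  2(-y) + (x) = x - 2y   [differs from 2x + y: not invariant]

Only option (B), x^2 + y^2, is unchanged by the transformation.
Geometrically, x^2 + y^2 is the squared distance from the origin, which every rotation about the origin preserves.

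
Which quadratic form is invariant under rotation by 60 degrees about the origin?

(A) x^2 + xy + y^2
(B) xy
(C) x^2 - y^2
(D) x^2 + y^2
D

Rotation by 60 degrees sends (x, y) to (x/2 - sqrt(3)y/2, sqrt(3)x/2 + y/2).
Substitute the transformed coordinates into each option and compare with the original:
(A) x^2 + xy + y^2  ->  (x/2 - sqrt(3)y/2)^2 + (x/2 - sqrt(3)y/2)(sqrt(3)x/2 + y/2) + (sqrt(3)x/2 + y/2)^2 = sqrt(3)x^2/4 + x^2 - xy/2 - sqrt(3)y^2/4 + y^2   [differs from x^2 + xy + y^2: not invariant]
(B) xy  ->  (x/2 - sqrt(3)y/2)(sqrt(3)x/2 + y/2) = sqrt(3)x^2/4 - xy/2 - sqrt(3)y^2/4   [differs from xy: not invariant]
(C) x^2 - y^2  ->  (x/2 - sqrt(3)y/2)^2 - (sqrt(3)x/2 + y/2)^2 = -x^2/2 - sqrt(3)xy + y^2/2   [differs from x^2 - y^2: not invariant]
(D) x^2 + y^2  ->  (x/2 - sqrt(3)y/2)^2 + (sqrt(3)x/2 + y/2)^2 = x^2 + y^2   [equals x^2 + y^2: invariant]

Only option (D), x^2 + y^2, is unchanged by the transformation.
x^2 + y^2 is the squared distance from the origin, which rotations preserve.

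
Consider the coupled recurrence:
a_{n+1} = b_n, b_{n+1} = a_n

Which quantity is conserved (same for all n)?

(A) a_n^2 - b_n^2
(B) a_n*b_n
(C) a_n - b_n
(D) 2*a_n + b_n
B

Replace a_n by a_{n+1} = b_n and b_n by b_{n+1} = a_n in each option and simplify:
(A) a_n^2 - b_n^2  ->  (b_n)^2 - (a_n)^2 = -a_n^2 + b_n^2   [not conserved]
(B) a_n*b_n  ->  (b_n)*(a_n) = a_n*b_n   [conserved]
(C) a_n - b_n  ->  (b_n) - (a_n) = -a_n + b_n   [not conserved]
(D) 2*a_n + b_n  ->  2*(b_n) + (a_n) = a_n + 2*b_n   [not conserved]

Only (B) a_n*b_n returns to itself after one step, so it is the conserved quantity.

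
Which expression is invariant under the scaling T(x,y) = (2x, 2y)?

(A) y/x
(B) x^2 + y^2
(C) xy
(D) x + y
A

Under the uniform scaling T(x,y) = (2x, 2y):
Substitute the transformed coordinates into each option and compare with the original:
(A) y/x  ->  (2y)/(2x) = y/x   [equals y/x: invariant]
(B) x^2 + y^2  ->  (2x)^2 + (2y)^2 = 4x^2 + 4y^2   [differs from x^2 + y^2: not invariant]
(C) xy  ->  (2x)(2y) = 4xy   [differs from xy: not invariant]
(D) x + y  ->  (2x) + (2y) = 2x + 2y   [differs from x + y: not invariant]

Only option (A), y/x, is unchanged by the transformation.
The common factor 2 cancels in a ratio of coordinates, while sums, products and sums of squares pick up factors of 2 or 4.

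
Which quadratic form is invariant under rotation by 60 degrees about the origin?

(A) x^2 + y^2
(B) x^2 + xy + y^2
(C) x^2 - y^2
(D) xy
A

Rotation by 60 degrees sends (x, y) to (x/2 - sqrt(3)y/2, sqrt(3)x/2 + y/2).
Substitute the transformed coordinates into each option and compare with the original:
(A) x^2 + y^2  ->  (x/2 - sqrt(3)y/2)^2 + (sqrt(3)x/2 + y/2)^2 = x^2 + y^2   [equals x^2 + y^2: invariant]
(B) x^2 + xy + y^2  ->  (x/2 - sqrt(3)y/2)^2 + (x/2 - sqrt(3)y/2)(sqrt(3)x/2 + y/2) + (sqrt(3)x/2 + y/2)^2 = sqrt(3)x^2/4 + x^2 - xy/2 - sqrt(3)y^2/4 + y^2   [differs from x^2 + xy + y^2: not invariant]
(C) x^2 - y^2  ->  (x/2 - sqrt(3)y/2)^2 - (sqrt(3)x/2 + y/2)^2 = -x^2/2 - sqrt(3)xy + y^2/2   [differs from x^2 - y^2: not invariant]
(D) xy  ->  (x/2 - sqrt(3)y/2)(sqrt(3)x/2 + y/2) = sqrt(3)x^2/4 - xy/2 - sqrt(3)y^2/4   [differs from xy: not invariant]

Only option (A), x^2 + y^2, is unchanged by the transformation.
x^2 + y^2 is the squared distance from the origin, which rotations preserve.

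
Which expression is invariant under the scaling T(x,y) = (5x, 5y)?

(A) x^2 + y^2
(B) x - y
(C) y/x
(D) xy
C

Under the uniform scaling T(x,y) = (5x, 5y):
Substitute the transformed coordinates into each option and compare with the original:
(A) x^2 + y^2  ->  (5x)^2 + (5y)^2 = 25x^2 + 25y^2   [differs from x^2 + y^2: not invariant]
(B) x - y  ->  (5x) - (5y) = 5x - 5y   [differs from x - y: not invariant]
(C) y/x  ->  (5y)/(5x) = y/x   [equals y/x: invariant]
(D) xy  ->  (5x)(5y) = 25xy   [differs from xy: not invariant]

Only option (C), y/x, is unchanged by the transformation.
The common factor 5 cancels in a ratio of coordinates, while sums, products and sums of squares pick up factors of 5 or 25.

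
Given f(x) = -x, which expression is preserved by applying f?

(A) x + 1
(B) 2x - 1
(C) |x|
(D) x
C

For f(x) = -x:
Applying f replaces x by -x. Since |-x| = |x|, the absolute value is unchanged by f, whereas x -> -x, 2x - 1 -> -2x - 1 and x + 1 -> -x + 1 all change.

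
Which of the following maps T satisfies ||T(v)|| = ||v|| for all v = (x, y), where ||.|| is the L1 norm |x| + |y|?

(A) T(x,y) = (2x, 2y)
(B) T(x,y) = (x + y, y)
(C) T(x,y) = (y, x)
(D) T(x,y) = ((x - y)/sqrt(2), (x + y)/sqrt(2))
C

A transformation preserves a norm if ||T(v)|| = ||v|| for every v; a single vector where the norm changes rules an option out.

(A) T(x,y) = (2x, 2y): v = (1, 0) has norm |1| + |0| = 1, but T(v) = (2, 0) has norm 2 -- not preserved.
(B) T(x,y) = (x + y, y): v = (0, 1) has norm |0| + |1| = 1, but T(v) = (1, 1) has norm 2 -- not preserved.
(C) T(x,y) = (y, x): preserves the norm -- it only permutes the coordinates and/or flips signs, which leaves |x| + |y| unchanged.
(D) T(x,y) = ((x - y)/sqrt(2), (x + y)/sqrt(2)): v = (1, 0) has norm |1| + |0| = 1, but T(v) = (sqrt(2)/2, sqrt(2)/2) has norm sqrt(2) -- not preserved.

Therefore the answer is (C).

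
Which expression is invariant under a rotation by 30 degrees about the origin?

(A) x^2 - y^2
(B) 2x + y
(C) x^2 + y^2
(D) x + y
C

A rotation by 30 degrees sends (x, y) to (sqrt(3)x/2 - y/2, x/2 + sqrt(3)y/2).
Substitute the transformed coordinates into each option and compare with the original:
(A) x^2 - y^2  ->  (sqrt(3)x/2 - y/2)^2 - (x/2 + sqrt(3)y/2)^2 = x^2/2 - sqrt(3)xy - y^2/2   [differs from x^2 - y^2: not invariant]
(B) 2x + y  ->  2(sqrt(3)x/2 - y/2) + (x/2 + sqrt(3)y/2) = x/2 + sqrt(3)x - y + sqrt(3)y/2   [differs from 2x + y: not invariant]
(C) x^2 + y^2  ->  (sqrt(3)x/2 - y/2)^2 + (x/2 + sqrt(3)y/2)^2 = x^2 + y^2   [equals x^2 + y^2: invariant]
(D) x + y  ->  (sqrt(3)x/2 - y/2) + (x/2 + sqrt(3)y/2) = x/2 + sqrt(3)x/2 - y/2 + sqrt(3)y/2   [differs from x + y: not invariant]

Only option (C), x^2 + y^2, is unchanged by the transformation.
Geometrically, x^2 + y^2 is the squared distance from the origin, which every rotation about the origin preserves.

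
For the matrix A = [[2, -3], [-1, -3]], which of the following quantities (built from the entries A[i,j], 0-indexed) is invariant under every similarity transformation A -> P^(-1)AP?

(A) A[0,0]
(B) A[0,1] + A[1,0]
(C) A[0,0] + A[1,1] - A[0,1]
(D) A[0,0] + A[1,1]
D

A[0,0] + A[1,1] is the trace of A. By the cyclic property of the trace, tr(P^(-1)AP) = tr(APP^(-1)) = tr(A), so it is the same for every matrix similar to A.

The other combinations are not similarity invariants. For example, take P = [[1, 1], [0, 1]] (det P = 1), so P^(-1) = [[1, -1], [0, 1]] and
B = P^(-1)AP = [[3, 3], [-1, -4]].
Evaluating each option on A and on B:
(A) A[0,0]: 2 for A, 3 for B -> changes
(B) A[0,1] + A[1,0]: -4 for A, 2 for B -> changes
(C) A[0,0] + A[1,1] - A[0,1]: 2 for A, -4 for B -> changes
(D) A[0,0] + A[1,1]: -1 for A, -1 for B -> unchanged

Only (D) A[0,0] + A[1,1] = -1 survives (and it does so for every P, not just this one), so it is the invariant.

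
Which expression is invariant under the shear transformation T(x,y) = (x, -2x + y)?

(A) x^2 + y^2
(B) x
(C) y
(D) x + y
B

Under the shear T(x,y) = (x, -2x + y):
Substitute the transformed coordinates into each option and compare with the original:
(A) x^2 + y^2  ->  (x)^2 + (-2x + y)^2 = 5x^2 - 4xy + y^2   [differs from x^2 + y^2: not invariant]
(B) x  ->  (x) = x   [equals x: invariant]
(C) y  ->  (-2x + y) = -2x + y   [differs from y: not invariant]
(D) x + y  ->  (x) + (-2x + y) = -x + y   [differs from x + y: not invariant]

Only option (B), x, is unchanged by the transformation.
A vertical shear moves points parallel to the y-axis, so the x-coordinate (and any function of x alone) is unchanged.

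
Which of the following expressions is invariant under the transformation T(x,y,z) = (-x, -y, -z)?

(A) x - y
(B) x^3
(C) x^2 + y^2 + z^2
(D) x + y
C

Apply T(x,y,z) = (-x, -y, -z) to each option, i.e. replace (x, y, z) by the transformed coordinates.
Substitute the transformed coordinates into each option and compare with the original:
(A) x - y  ->  (-x) - (-y) = -x + y   [differs from x - y: not invariant]
(B) x^3  ->  (-x)^3 = -x^3   [differs from x^3: not invariant]
(C) x^2 + y^2 + z^2  ->  (-x)^2 + (-y)^2 + (-z)^2 = x^2 + y^2 + z^2   [equals x^2 + y^2 + z^2: invariant]
(D) x + y  ->  (-x) + (-y) = -x - y   [differs from x + y: not invariant]

Only option (C), x^2 + y^2 + z^2, is unchanged by the transformation.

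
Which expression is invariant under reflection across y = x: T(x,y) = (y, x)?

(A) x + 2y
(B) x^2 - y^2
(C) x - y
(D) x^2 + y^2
D

The map is reflection across y = x: T(x,y) = (y, x).
Substitute the transformed coordinates into each option and compare with the original:
(A) x + 2y  ->  (y) + 2(x) = 2x + y   [differs from x + 2y: not invariant]
(B) x^2 - y^2  ->  (y)^2 - (x)^2 = -x^2 + y^2   [differs from x^2 - y^2: not invariant]
(C) x - y  ->  (y) - (x) = -x + y   [differs from x - y: not invariant]
(D) x^2 + y^2  ->  (y)^2 + (x)^2 = x^2 + y^2   [equals x^2 + y^2: invariant]

Only option (D), x^2 + y^2, is unchanged by the transformation.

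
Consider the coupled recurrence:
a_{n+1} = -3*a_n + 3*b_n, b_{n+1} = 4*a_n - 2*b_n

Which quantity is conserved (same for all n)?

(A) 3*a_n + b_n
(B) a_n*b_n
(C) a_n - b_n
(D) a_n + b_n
D

Replace a_n by a_{n+1} = -3*a_n + 3*b_n and b_n by b_{n+1} = 4*a_n - 2*b_n in each option and simplify:
(A) 3*a_n + b_n  ->  3*(-3*a_n + 3*b_n) + (4*a_n - 2*b_n) = -5*a_n + 7*b_n   [not conserved]
(B) a_n*b_n  ->  (-3*a_n + 3*b_n)*(4*a_n - 2*b_n) = -12*a_n^2 + 18*a_n*b_n - 6*b_n^2   [not conserved]
(C) a_n - b_n  ->  (-3*a_n + 3*b_n) - (4*a_n - 2*b_n) = -7*a_n + 5*b_n   [not conserved]
(D) a_n + b_n  ->  (-3*a_n + 3*b_n) + (4*a_n - 2*b_n) = a_n + b_n   [conserved]

Only (D) a_n + b_n returns to itself after one step, so it is the conserved quantity.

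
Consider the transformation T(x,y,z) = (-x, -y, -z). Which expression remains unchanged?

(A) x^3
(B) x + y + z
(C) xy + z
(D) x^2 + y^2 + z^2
D

Apply T(x,y,z) = (-x, -y, -z) to each option, i.e. replace (x, y, z) by the transformed coordinates.
Substitute the transformed coordinates into each option and compare with the original:
(A) x^3  ->  (-x)^3 = -x^3   [differs from x^3: not invariant]
(B) x + y + z  ->  (-x) + (-y) + (-z) = -x - y - z   [differs from x + y + z: not invariant]
(C) xy + z  ->  (-x)(-y) + (-z) = xy - z   [differs from xy + z: not invariant]
(D) x^2 + y^2 + z^2  ->  (-x)^2 + (-y)^2 + (-z)^2 = x^2 + y^2 + z^2   [equals x^2 + y^2 + z^2: invariant]

Only option (D), x^2 + y^2 + z^2, is unchanged by the transformation.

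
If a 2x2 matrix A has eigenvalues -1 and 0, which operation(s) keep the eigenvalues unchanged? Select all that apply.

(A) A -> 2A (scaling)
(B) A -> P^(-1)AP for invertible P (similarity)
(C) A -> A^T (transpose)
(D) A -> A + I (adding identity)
B and C

Eigenvalues are preserved by:
1. Similarity transformations: A -> P^(-1)AP (same characteristic polynomial)
2. Transpose: A^T has the same eigenvalues as A

Eigenvalues are NOT preserved by:
- Adding identity: eigenvalues become -1+1, 0+1
- Scaling: eigenvalues become -2, 0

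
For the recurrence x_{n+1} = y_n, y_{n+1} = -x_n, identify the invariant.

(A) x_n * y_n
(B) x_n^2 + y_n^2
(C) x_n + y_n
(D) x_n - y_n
B

For the recurrence x_{n+1} = y_n, y_{n+1} = -x_n:

x_{n+1}^2 + y_{n+1}^2 = y_n^2 + (-x_n)^2 = x_n^2 + y_n^2
The sum of squares is conserved (like energy in a harmonic oscillator).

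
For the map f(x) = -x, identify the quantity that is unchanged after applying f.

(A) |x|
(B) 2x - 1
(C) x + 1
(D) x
A

For f(x) = -x:
Applying f replaces x by -x. Since |-x| = |x|, the absolute value is unchanged by f, whereas x -> -x, 2x - 1 -> -2x - 1 and x + 1 -> -x + 1 all change.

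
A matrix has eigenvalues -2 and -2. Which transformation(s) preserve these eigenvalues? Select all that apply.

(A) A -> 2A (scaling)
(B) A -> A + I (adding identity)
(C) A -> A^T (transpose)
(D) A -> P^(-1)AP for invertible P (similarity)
C and D

Eigenvalues are preserved by:
1. Similarity transformations: A -> P^(-1)AP (same characteristic polynomial)
2. Transpose: A^T has the same eigenvalues as A

Eigenvalues are NOT preserved by:
- Adding identity: eigenvalues become -2+1, -2+1
- Scaling: eigenvalues become -4, -4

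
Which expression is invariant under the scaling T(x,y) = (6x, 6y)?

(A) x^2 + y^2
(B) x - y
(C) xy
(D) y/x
D

Under the uniform scaling T(x,y) = (6x, 6y):
Substitute the transformed coordinates into each option and compare with the original:
(A) x^2 + y^2  ->  (6x)^2 + (6y)^2 = 36x^2 + 36y^2   [differs from x^2 + y^2: not invariant]
(B) x - y  ->  (6x) - (6y) = 6x - 6y   [differs from x - y: not invariant]
(C) xy  ->  (6x)(6y) = 36xy   [differs from xy: not invariant]
(D) y/x  ->  (6y)/(6x) = y/x   [equals y/x: invariant]

Only option (D), y/x, is unchanged by the transformation.
The common factor 6 cancels in a ratio of coordinates, while sums, products and sums of squares pick up factors of 6 or 36.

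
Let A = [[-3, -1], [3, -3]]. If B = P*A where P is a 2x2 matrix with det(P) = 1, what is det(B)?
12

By the multiplicative property of determinants, det(B) = det(P*A) = det(P) * det(A) = det(A),
so the determinant is invariant under multiplication by any determinant-1 matrix; we just need det(A).

det(A) = (-3)(-3) - (-1)(3) = 9 - (-3) = 12

Therefore det(B) = 1 * 12 = 12.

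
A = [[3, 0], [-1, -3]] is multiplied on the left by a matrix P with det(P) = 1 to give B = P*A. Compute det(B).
-9

By the multiplicative property of determinants, det(B) = det(P*A) = det(P) * det(A) = det(A),
so the determinant is invariant under multiplication by any determinant-1 matrix; we just need det(A).

det(A) = (3)(-3) - (0)(-1) = -9 - 0 = -9

Therefore det(B) = 1 * (-9) = -9.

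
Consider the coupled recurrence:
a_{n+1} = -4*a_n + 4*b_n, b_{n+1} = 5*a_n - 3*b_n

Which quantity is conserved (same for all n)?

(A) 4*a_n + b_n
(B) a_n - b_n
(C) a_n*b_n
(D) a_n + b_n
D

Replace a_n by a_{n+1} = -4*a_n + 4*b_n and b_n by b_{n+1} = 5*a_n - 3*b_n in each option and simplify:
(A) 4*a_n + b_n  ->  4*(-4*a_n + 4*b_n) + (5*a_n - 3*b_n) = -11*a_n + 13*b_n   [not conserved]
(B) a_n - b_n  ->  (-4*a_n + 4*b_n) - (5*a_n - 3*b_n) = -9*a_n + 7*b_n   [not conserved]
(C) a_n*b_n  ->  (-4*a_n + 4*b_n)*(5*a_n - 3*b_n) = -20*a_n^2 + 32*a_n*b_n - 12*b_n^2   [not conserved]
(D) a_n + b_n  ->  (-4*a_n + 4*b_n) + (5*a_n - 3*b_n) = a_n + b_n   [conserved]

Only (D) a_n + b_n returns to itself after one step, so it is the conserved quantity.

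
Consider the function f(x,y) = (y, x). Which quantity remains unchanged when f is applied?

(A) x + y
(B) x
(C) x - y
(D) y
A

For f(x,y) = (y, x):
After applying f: x' = y, y' = x. So x' + y' = y + x = x + y.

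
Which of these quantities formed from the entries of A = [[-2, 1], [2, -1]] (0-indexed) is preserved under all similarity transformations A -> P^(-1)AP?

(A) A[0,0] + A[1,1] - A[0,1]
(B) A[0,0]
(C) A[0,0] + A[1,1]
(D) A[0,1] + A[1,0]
C

A[0,0] + A[1,1] is the trace of A. By the cyclic property of the trace, tr(P^(-1)AP) = tr(APP^(-1)) = tr(A), so it is the same for every matrix similar to A.

The other combinations are not similarity invariants. For example, take P = [[1, -1], [0, 1]] (det P = 1), so P^(-1) = [[1, 1], [0, 1]] and
B = P^(-1)AP = [[0, 0], [2, -3]].
Evaluating each option on A and on B:
(A) A[0,0] + A[1,1] - A[0,1]: -4 for A, -3 for B -> changes
(B) A[0,0]: -2 for A, 0 for B -> changes
(C) A[0,0] + A[1,1]: -3 for A, -3 for B -> unchanged
(D) A[0,1] + A[1,0]: 3 for A, 2 for B -> changes

Only (C) A[0,0] + A[1,1] = -3 survives (and it does so for every P, not just this one), so it is the invariant.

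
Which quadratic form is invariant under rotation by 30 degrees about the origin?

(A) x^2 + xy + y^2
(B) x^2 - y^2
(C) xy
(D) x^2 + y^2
D

Rotation by 30 degrees sends (x, y) to (sqrt(3)x/2 - y/2, x/2 + sqrt(3)y/2).
Substitute the transformed coordinates into each option and compare with the original:
(A) x^2 + xy + y^2  ->  (sqrt(3)x/2 - y/2)^2 + (sqrt(3)x/2 - y/2)(x/2 + sqrt(3)y/2) + (x/2 + sqrt(3)y/2)^2 = sqrt(3)x^2/4 + x^2 + xy/2 - sqrt(3)y^2/4 + y^2   [differs from x^2 + xy + y^2: not invariant]
(B) x^2 - y^2  ->  (sqrt(3)x/2 - y/2)^2 - (x/2 + sqrt(3)y/2)^2 = x^2/2 - sqrt(3)xy - y^2/2   [differs from x^2 - y^2: not invariant]
(C) xy  ->  (sqrt(3)x/2 - y/2)(x/2 + sqrt(3)y/2) = sqrt(3)x^2/4 + xy/2 - sqrt(3)y^2/4   [differs from xy: not invariant]
(D) x^2 + y^2  ->  (sqrt(3)x/2 - y/2)^2 + (x/2 + sqrt(3)y/2)^2 = x^2 + y^2   [equals x^2 + y^2: invariant]

Only option (D), x^2 + y^2, is unchanged by the transformation.
x^2 + y^2 is the squared distance from the origin, which rotations preserve.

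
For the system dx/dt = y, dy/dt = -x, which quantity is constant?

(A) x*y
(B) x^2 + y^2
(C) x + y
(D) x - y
B

A first integral I satisfies dI/dt = 0 along every solution. Differentiate each option and use the equation of motion:
(A) d/dt[x*y] = (dx/dt)y + x(dy/dt) = y^2 - x^2, not identically 0
(B) d/dt[x^2 + y^2] = 2x*dx/dt + 2y*dy/dt = 2x*y + 2y*(-x) = 0
(C) d/dt[x + y] = y + (-x) = y - x, not identically 0
(D) d/dt[x - y] = y - (-x) = x + y, not identically 0

Only (B) has zero time-derivative. So x^2 + y^2 (the squared radius; trajectories are circles) is the conserved quantity.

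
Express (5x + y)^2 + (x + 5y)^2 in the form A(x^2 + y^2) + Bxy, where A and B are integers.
26(x^2 + y^2) + 20xy

Expanding: (5x + y)^2 = 25x^2 + 10xy + y^2
(x + 5y)^2 = x^2 + 10xy + 25y^2
Sum = (25+1)(x^2+y^2) + 20xy = 26(x^2 + y^2) + 20xy
This is symmetric in x and y.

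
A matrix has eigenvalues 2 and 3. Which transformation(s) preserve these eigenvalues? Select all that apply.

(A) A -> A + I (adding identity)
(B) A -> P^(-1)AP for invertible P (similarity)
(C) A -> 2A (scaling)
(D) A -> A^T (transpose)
B and D

Eigenvalues are preserved by:
1. Similarity transformations: A -> P^(-1)AP (same characteristic polynomial)
2. Transpose: A^T has the same eigenvalues as A

Eigenvalues are NOT preserved by:
- Adding identity: eigenvalues become 2+1, 3+1
- Scaling: eigenvalues become 4, 6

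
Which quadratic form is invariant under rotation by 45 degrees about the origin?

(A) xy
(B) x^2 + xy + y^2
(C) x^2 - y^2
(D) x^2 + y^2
D

Rotation by 45 degrees sends (x, y) to (sqrt(2)x/2 - sqrt(2)y/2, sqrt(2)x/2 + sqrt(2)y/2).
Substitute the transformed coordinates into each option and compare with the original:
(A) xy  ->  (sqrt(2)x/2 - sqrt(2)y/2)(sqrt(2)x/2 + sqrt(2)y/2) = x^2/2 - y^2/2   [differs from xy: not invariant]
(B) x^2 + xy + y^2  ->  (sqrt(2)x/2 - sqrt(2)y/2)^2 + (sqrt(2)x/2 - sqrt(2)y/2)(sqrt(2)x/2 + sqrt(2)y/2) + (sqrt(2)x/2 + sqrt(2)y/2)^2 = 3x^2/2 + y^2/2   [differs from x^2 + xy + y^2: not invariant]
(C) x^2 - y^2  ->  (sqrt(2)x/2 - sqrt(2)y/2)^2 - (sqrt(2)x/2 + sqrt(2)y/2)^2 = -2xy   [differs from x^2 - y^2: not invariant]
(D) x^2 + y^2  ->  (sqrt(2)x/2 - sqrt(2)y/2)^2 + (sqrt(2)x/2 + sqrt(2)y/2)^2 = x^2 + y^2   [equals x^2 + y^2: invariant]

Only option (D), x^2 + y^2, is unchanged by the transformation.
x^2 + y^2 is the squared distance from the origin, which rotations preserve.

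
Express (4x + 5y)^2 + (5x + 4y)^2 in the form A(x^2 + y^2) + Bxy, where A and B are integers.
41(x^2 + y^2) + 80xy

Expanding: (4x + 5y)^2 = 16x^2 + 40xy + 25y^2
(5x + 4y)^2 = 25x^2 + 40xy + 16y^2
Sum = (16+25)(x^2+y^2) + 80xy = 41(x^2 + y^2) + 80xy
This is symmetric in x and y.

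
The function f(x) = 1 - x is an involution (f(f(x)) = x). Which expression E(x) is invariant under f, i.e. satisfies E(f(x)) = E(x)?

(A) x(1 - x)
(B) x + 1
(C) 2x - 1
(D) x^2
A

Replace x by f(x) = 1 - x in each option and simplify. As a quick numerical cross-check, also compare E(3) with E(f(3)) = E(-2).

(A) x(1 - x)  ->  (1 - x)(1 - (1 - x)), which simplifies back to x(1 - x); check: E(3) = -6, E(-2) = -6.   [invariant]
(B) x + 1  ->  (1 - x) + 1 = 2 - x; check: E(3) = 4 but E(-2) = -1.   [not invariant]
(C) 2x - 1  ->  2(1 - x) - 1 = 1 - 2x; check: E(3) = 5 but E(-2) = -5.   [not invariant]
(D) x^2  ->  (1 - x)^2 = (x - 1)^2; check: E(3) = 9 but E(-2) = 4.   [not invariant]

Only (A) is unchanged. E is symmetric under swapping x with f(x) = 1 - x, which is exactly what an involution does.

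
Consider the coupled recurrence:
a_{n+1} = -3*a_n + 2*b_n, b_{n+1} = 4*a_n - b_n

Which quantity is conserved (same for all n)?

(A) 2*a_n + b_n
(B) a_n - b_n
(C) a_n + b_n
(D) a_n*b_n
C

Replace a_n by a_{n+1} = -3*a_n + 2*b_n and b_n by b_{n+1} = 4*a_n - b_n in each option and simplify:
(A) 2*a_n + b_n  ->  2*(-3*a_n + 2*b_n) + (4*a_n - b_n) = -2*a_n + 3*b_n   [not conserved]
(B) a_n - b_n  ->  (-3*a_n + 2*b_n) - (4*a_n - b_n) = -7*a_n + 3*b_n   [not conserved]
(C) a_n + b_n  ->  (-3*a_n + 2*b_n) + (4*a_n - b_n) = a_n + b_n   [conserved]
(D) a_n*b_n  ->  (-3*a_n + 2*b_n)*(4*a_n - b_n) = -12*a_n^2 + 11*a_n*b_n - 2*b_n^2   [not conserved]

Only (C) a_n + b_n returns to itself after one step, so it is the conserved quantity.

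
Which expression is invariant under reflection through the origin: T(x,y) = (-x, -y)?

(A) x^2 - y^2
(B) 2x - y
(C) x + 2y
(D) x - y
A

The map is reflection through the origin: T(x,y) = (-x, -y).
Substitute the transformed coordinates into each option and compare with the original:
(A) x^2 - y^2  ->  (-x)^2 - (-y)^2 = x^2 - y^2   [equals x^2 - y^2: invariant]
(B) 2x - y  ->  2(-x) - (-y) = -2x + y   [differs from 2x - y: not invariant]
(C) x + 2y  ->  (-x) + 2(-y) = -x - 2y   [differs from x + 2y: not invariant]
(D) x - y  ->  (-x) - (-y) = -x + y   [differs from x - y: not invariant]

Only option (A), x^2 - y^2, is unchanged by the transformation.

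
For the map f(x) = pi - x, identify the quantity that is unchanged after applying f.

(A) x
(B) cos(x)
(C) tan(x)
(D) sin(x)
D

For f(x) = pi - x:
sin(pi - x) = sin(x), so sine is invariant under this transformation.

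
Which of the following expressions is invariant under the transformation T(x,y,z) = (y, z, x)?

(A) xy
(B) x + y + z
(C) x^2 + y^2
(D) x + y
B

Apply T(x,y,z) = (y, z, x) to each option, i.e. replace (x, y, z) by the transformed coordinates.
Substitute the transformed coordinates into each option and compare with the original:
(A) xy  ->  (y)(z) = yz   [differs from xy: not invariant]
(B) x + y + z  ->  (y) + (z) + (x) = x + y + z   [equals x + y + z: invariant]
(C) x^2 + y^2  ->  (y)^2 + (z)^2 = y^2 + z^2   [differs from x^2 + y^2: not invariant]
(D) x + y  ->  (y) + (z) = y + z   [differs from x + y: not invariant]

Only option (B), x + y + z, is unchanged by the transformation.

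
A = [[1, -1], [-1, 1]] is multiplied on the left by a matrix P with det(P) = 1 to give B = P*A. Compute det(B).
0

By the multiplicative property of determinants, det(B) = det(P*A) = det(P) * det(A) = det(A),
so the determinant is invariant under multiplication by any determinant-1 matrix; we just need det(A).

det(A) = (1)(1) - (-1)(-1) = 1 - 1 = 0

Therefore det(B) = 1 * 0 = 0.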